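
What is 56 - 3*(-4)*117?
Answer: 1460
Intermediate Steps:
56 - 3*(-4)*117 = 56 + 12*117 = 56 + 1404 = 1460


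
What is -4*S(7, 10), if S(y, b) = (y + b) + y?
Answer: -96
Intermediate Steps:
S(y, b) = b + 2*y (S(y, b) = (b + y) + y = b + 2*y)
-4*S(7, 10) = -4*(10 + 2*7) = -4*(10 + 14) = -4*24 = -96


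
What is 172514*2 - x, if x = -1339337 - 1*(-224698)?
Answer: 1459667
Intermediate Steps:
x = -1114639 (x = -1339337 + 224698 = -1114639)
172514*2 - x = 172514*2 - 1*(-1114639) = 345028 + 1114639 = 1459667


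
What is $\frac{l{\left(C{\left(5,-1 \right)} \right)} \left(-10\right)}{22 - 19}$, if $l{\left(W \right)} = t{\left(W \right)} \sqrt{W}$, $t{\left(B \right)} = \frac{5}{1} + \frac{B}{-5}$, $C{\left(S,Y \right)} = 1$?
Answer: $-16$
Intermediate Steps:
$t{\left(B \right)} = 5 - \frac{B}{5}$ ($t{\left(B \right)} = 5 \cdot 1 + B \left(- \frac{1}{5}\right) = 5 - \frac{B}{5}$)
$l{\left(W \right)} = \sqrt{W} \left(5 - \frac{W}{5}\right)$ ($l{\left(W \right)} = \left(5 - \frac{W}{5}\right) \sqrt{W} = \sqrt{W} \left(5 - \frac{W}{5}\right)$)
$\frac{l{\left(C{\left(5,-1 \right)} \right)} \left(-10\right)}{22 - 19} = \frac{\frac{\sqrt{1} \left(25 - 1\right)}{5} \left(-10\right)}{22 - 19} = \frac{\frac{1}{5} \cdot 1 \left(25 - 1\right) \left(-10\right)}{3} = \frac{1}{5} \cdot 1 \cdot 24 \left(-10\right) \frac{1}{3} = \frac{24}{5} \left(-10\right) \frac{1}{3} = \left(-48\right) \frac{1}{3} = -16$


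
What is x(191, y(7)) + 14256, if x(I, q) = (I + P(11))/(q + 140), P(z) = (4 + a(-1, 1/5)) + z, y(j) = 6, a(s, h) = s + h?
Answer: 5203953/365 ≈ 14257.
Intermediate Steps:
a(s, h) = h + s
P(z) = 16/5 + z (P(z) = (4 + (1/5 - 1)) + z = (4 - 4/5) + z = 16/5 + z)
x(I, q) = (71/5 + I)/(140 + q) (x(I, q) = (I + (16/5 + 11))/(q + 140) = (I + 71/5)/(140 + q) = (71/5 + I)/(140 + q))
x(191, y(7)) + 14256 = (71/5 + 191)/(140 + 6) + 14256 = (1026/5)/146 + 14256 = (1/146)*(1026/5) + 14256 = 513/365 + 14256 = 5203953/365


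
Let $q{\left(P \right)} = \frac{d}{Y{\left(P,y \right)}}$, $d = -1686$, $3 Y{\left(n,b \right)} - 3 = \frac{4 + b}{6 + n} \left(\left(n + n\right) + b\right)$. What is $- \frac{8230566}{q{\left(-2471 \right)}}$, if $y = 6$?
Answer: $\frac{15570859111}{415599} \approx 37466.0$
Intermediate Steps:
$Y{\left(n,b \right)} = 1 + \frac{\left(4 + b\right) \left(b + 2 n\right)}{3 \left(6 + n\right)}$ ($Y{\left(n,b \right)} = 1 + \frac{\frac{4 + b}{6 + n} \left(\left(n + n\right) + b\right)}{3} = 1 + \frac{\frac{4 + b}{6 + n} \left(2 n + b\right)}{3} = 1 + \frac{\frac{4 + b}{6 + n} \left(b + 2 n\right)}{3} = 1 + \frac{\frac{1}{6 + n} \left(4 + b\right) \left(b + 2 n\right)}{3} = 1 + \frac{\left(4 + b\right) \left(b + 2 n\right)}{3 \left(6 + n\right)}$)
$q{\left(P \right)} = - \frac{5058 \left(6 + P\right)}{78 + 23 P}$ ($q{\left(P \right)} = - \frac{1686}{\frac{1}{3} \frac{1}{6 + P} \left(18 + 6^{2} + 4 \cdot 6 + 11 P + 2 \cdot 6 P\right)} = - \frac{1686}{\frac{1}{3} \frac{1}{6 + P} \left(18 + 36 + 24 + 11 P + 12 P\right)} = - \frac{1686}{\frac{1}{3} \frac{1}{6 + P} \left(78 + 23 P\right)} = - 1686 \frac{3 \left(6 + P\right)}{78 + 23 P} = - \frac{5058 \left(6 + P\right)}{78 + 23 P}$)
$- \frac{8230566}{q{\left(-2471 \right)}} = - \frac{8230566}{5058 \frac{1}{78 + 23 \left(-2471\right)} \left(-6 - -2471\right)} = - \frac{8230566}{5058 \frac{1}{78 - 56833} \left(-6 + 2471\right)} = - \frac{8230566}{5058 \frac{1}{-56755} \cdot 2465} = - \frac{8230566}{5058 \left(- \frac{1}{56755}\right) 2465} = - \frac{8230566}{- \frac{2493594}{11351}} = \left(-8230566\right) \left(- \frac{11351}{2493594}\right) = \frac{15570859111}{415599}$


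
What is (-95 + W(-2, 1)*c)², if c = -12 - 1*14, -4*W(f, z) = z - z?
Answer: 9025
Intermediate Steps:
W(f, z) = 0 (W(f, z) = -(z - z)/4 = -¼*0 = 0)
c = -26 (c = -12 - 14 = -26)
(-95 + W(-2, 1)*c)² = (-95 + 0*(-26))² = (-95 + 0)² = (-95)² = 9025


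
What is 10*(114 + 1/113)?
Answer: 128830/113 ≈ 1140.1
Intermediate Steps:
10*(114 + 1/113) = 10*(12883/113) = 128830/113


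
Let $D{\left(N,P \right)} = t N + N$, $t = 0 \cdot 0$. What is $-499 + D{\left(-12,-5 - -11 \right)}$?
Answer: $-511$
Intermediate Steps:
$t = 0$
$D{\left(N,P \right)} = N$ ($D{\left(N,P \right)} = 0 N + N = 0 + N = N$)
$-499 + D{\left(-12,-5 - -11 \right)} = -499 - 12 = -511$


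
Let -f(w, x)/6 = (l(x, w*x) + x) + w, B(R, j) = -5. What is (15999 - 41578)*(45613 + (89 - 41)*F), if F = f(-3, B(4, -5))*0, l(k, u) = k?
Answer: -1166734927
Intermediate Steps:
f(w, x) = -12*x - 6*w (f(w, x) = -6*((x + x) + w) = -6*(2*x + w) = -6*(w + 2*x) = -12*x - 6*w)
F = 0 (F = (-12*(-5) - 6*(-3))*0 = (60 + 18)*0 = 78*0 = 0)
(15999 - 41578)*(45613 + (89 - 41)*F) = (15999 - 41578)*(45613 + (89 - 41)*0) = -25579*(45613 + 48*0) = -25579*(45613 + 0) = -25579*45613 = -1166734927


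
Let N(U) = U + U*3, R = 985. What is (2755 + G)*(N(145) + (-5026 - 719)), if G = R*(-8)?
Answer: 26470625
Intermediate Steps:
N(U) = 4*U (N(U) = U + 3*U = 4*U)
G = -7880 (G = 985*(-8) = -7880)
(2755 + G)*(N(145) + (-5026 - 719)) = (2755 - 7880)*(4*145 + (-5026 - 719)) = -5125*(580 - 5745) = -5125*(-5165) = 26470625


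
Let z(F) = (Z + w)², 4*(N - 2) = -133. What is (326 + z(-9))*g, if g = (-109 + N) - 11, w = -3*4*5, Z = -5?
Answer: -2753355/4 ≈ -6.8834e+5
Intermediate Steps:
N = -125/4 (N = 2 + (¼)*(-133) = 2 - 133/4 = -125/4 ≈ -31.250)
w = -60 (w = -12*5 = -60)
z(F) = 4225 (z(F) = (-5 - 60)² = (-65)² = 4225)
g = -605/4 (g = (-109 - 125/4) - 11 = -561/4 - 11 = -605/4 ≈ -151.25)
(326 + z(-9))*g = (326 + 4225)*(-605/4) = 4551*(-605/4) = -2753355/4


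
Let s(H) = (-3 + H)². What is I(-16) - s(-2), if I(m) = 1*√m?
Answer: -25 + 4*I ≈ -25.0 + 4.0*I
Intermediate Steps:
I(m) = √m
I(-16) - s(-2) = √(-16) - (-3 - 2)² = 4*I - 1*(-5)² = 4*I - 1*25 = 4*I - 25 = -25 + 4*I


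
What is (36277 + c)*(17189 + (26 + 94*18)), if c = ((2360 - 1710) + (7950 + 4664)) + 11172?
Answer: 1147900691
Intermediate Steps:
c = 24436 (c = (650 + 12614) + 11172 = 13264 + 11172 = 24436)
(36277 + c)*(17189 + (26 + 94*18)) = (36277 + 24436)*(17189 + (26 + 94*18)) = 60713*(17189 + (26 + 1692)) = 60713*(17189 + 1718) = 60713*18907 = 1147900691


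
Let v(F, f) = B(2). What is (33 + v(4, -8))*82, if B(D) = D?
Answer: 2870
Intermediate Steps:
v(F, f) = 2
(33 + v(4, -8))*82 = (33 + 2)*82 = 35*82 = 2870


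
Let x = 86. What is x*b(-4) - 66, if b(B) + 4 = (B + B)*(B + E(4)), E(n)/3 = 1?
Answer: 278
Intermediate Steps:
E(n) = 3 (E(n) = 3*1 = 3)
b(B) = -4 + 2*B*(3 + B) (b(B) = -4 + (B + B)*(B + 3) = -4 + (2*B)*(3 + B) = -4 + 2*B*(3 + B))
x*b(-4) - 66 = 86*(-4 + 2*(-4)² + 6*(-4)) - 66 = 86*(-4 + 2*16 - 24) - 66 = 86*(-4 + 32 - 24) - 66 = 86*4 - 66 = 344 - 66 = 278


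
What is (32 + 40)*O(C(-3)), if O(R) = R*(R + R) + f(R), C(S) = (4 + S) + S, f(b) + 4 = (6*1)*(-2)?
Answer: -576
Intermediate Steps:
f(b) = -16 (f(b) = -4 + (6*1)*(-2) = -4 + 6*(-2) = -4 - 12 = -16)
C(S) = 4 + 2*S
O(R) = -16 + 2*R**2 (O(R) = R*(R + R) - 16 = R*(2*R) - 16 = 2*R**2 - 16 = -16 + 2*R**2)
(32 + 40)*O(C(-3)) = (32 + 40)*(-16 + 2*(4 + 2*(-3))**2) = 72*(-16 + 2*(4 - 6)**2) = 72*(-16 + 2*(-2)**2) = 72*(-16 + 2*4) = 72*(-16 + 8) = 72*(-8) = -576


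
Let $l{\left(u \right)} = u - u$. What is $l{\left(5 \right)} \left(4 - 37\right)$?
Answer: $0$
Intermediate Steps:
$l{\left(u \right)} = 0$
$l{\left(5 \right)} \left(4 - 37\right) = 0 \left(4 - 37\right) = 0 \left(-33\right) = 0$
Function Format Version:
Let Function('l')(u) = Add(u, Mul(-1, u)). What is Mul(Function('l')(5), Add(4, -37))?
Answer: 0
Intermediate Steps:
Function('l')(u) = 0
Mul(Function('l')(5), Add(4, -37)) = Mul(0, Add(4, -37)) = Mul(0, -33) = 0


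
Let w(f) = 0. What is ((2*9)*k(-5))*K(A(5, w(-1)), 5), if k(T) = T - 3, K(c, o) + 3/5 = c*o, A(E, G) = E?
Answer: -17568/5 ≈ -3513.6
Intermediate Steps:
K(c, o) = -3/5 + c*o
k(T) = -3 + T
((2*9)*k(-5))*K(A(5, w(-1)), 5) = ((2*9)*(-3 - 5))*(-3/5 + 5*5) = (18*(-8))*(-3/5 + 25) = -144*122/5 = -17568/5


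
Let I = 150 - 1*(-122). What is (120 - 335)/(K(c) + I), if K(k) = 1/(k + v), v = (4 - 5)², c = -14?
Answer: -559/707 ≈ -0.79066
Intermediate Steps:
v = 1 (v = (-1)² = 1)
I = 272 (I = 150 + 122 = 272)
K(k) = 1/(1 + k) (K(k) = 1/(k + 1) = 1/(1 + k))
(120 - 335)/(K(c) + I) = (120 - 335)/(1/(1 - 14) + 272) = -215/(1/(-13) + 272) = -215/(-1/13 + 272) = -215/3535/13 = -215*13/3535 = -559/707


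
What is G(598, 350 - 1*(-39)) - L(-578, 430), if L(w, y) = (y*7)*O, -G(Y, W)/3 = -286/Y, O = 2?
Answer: -138427/23 ≈ -6018.6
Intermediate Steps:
G(Y, W) = 858/Y (G(Y, W) = -(-858)/Y = 858/Y)
L(w, y) = 14*y (L(w, y) = (y*7)*2 = (7*y)*2 = 14*y)
G(598, 350 - 1*(-39)) - L(-578, 430) = 858/598 - 14*430 = 858*(1/598) - 1*6020 = 33/23 - 6020 = -138427/23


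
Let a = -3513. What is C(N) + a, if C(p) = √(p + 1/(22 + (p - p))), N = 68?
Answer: -3513 + √32934/22 ≈ -3504.8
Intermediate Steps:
C(p) = √(1/22 + p) (C(p) = √(p + 1/(22 + 0)) = √(p + 1/22) = √(1/22 + p))
C(N) + a = √(22 + 484*68)/22 - 3513 = √(22 + 32912)/22 - 3513 = √32934/22 - 3513 = -3513 + √32934/22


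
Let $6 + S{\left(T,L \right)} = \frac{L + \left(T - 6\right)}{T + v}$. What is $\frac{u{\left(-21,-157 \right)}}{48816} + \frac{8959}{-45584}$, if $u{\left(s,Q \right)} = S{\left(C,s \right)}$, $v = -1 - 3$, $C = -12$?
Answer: $- \frac{145834979}{741742848} \approx -0.19661$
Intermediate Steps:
$v = -4$ ($v = -1 - 3 = -4$)
$S{\left(T,L \right)} = -6 + \frac{-6 + L + T}{-4 + T}$ ($S{\left(T,L \right)} = -6 + \frac{L + \left(T - 6\right)}{T - 4} = -6 + \frac{L + \left(T - 6\right)}{-4 + T} = -6 + \frac{L + \left(-6 + T\right)}{-4 + T} = -6 + \frac{-6 + L + T}{-4 + T}$)
$u{\left(s,Q \right)} = - \frac{39}{8} - \frac{s}{16}$ ($u{\left(s,Q \right)} = \frac{18 + s - -60}{-4 - 12} = \frac{18 + s + 60}{-16} = - \frac{78 + s}{16} = - \frac{39}{8} - \frac{s}{16}$)
$\frac{u{\left(-21,-157 \right)}}{48816} + \frac{8959}{-45584} = \frac{- \frac{39}{8} - - \frac{21}{16}}{48816} + \frac{8959}{-45584} = \left(- \frac{39}{8} + \frac{21}{16}\right) \frac{1}{48816} + 8959 \left(- \frac{1}{45584}\right) = \left(- \frac{57}{16}\right) \frac{1}{48816} - \frac{8959}{45584} = - \frac{19}{260352} - \frac{8959}{45584} = - \frac{145834979}{741742848}$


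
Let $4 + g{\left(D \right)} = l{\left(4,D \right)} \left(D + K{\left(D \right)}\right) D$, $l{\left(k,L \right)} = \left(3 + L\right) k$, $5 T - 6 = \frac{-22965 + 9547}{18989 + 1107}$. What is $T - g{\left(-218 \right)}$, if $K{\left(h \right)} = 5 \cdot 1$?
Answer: $\frac{2006246232139}{50240} \approx 3.9933 \cdot 10^{7}$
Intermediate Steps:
$T = \frac{53579}{50240}$ ($T = \frac{6}{5} + \frac{\left(-22965 + 9547\right) \frac{1}{18989 + 1107}}{5} = \frac{6}{5} + \frac{\left(-13418\right) \frac{1}{20096}}{5} = \frac{6}{5} + \frac{1}{5} \left(- \frac{6709}{10048}\right) = \frac{6}{5} - \frac{6709}{50240} = \frac{53579}{50240} \approx 1.0665$)
$K{\left(h \right)} = 5$
$l{\left(k,L \right)} = k \left(3 + L\right)$
$g{\left(D \right)} = -4 + D \left(5 + D\right) \left(12 + 4 D\right)$ ($g{\left(D \right)} = -4 + 4 \left(3 + D\right) \left(D + 5\right) D = -4 + \left(12 + 4 D\right) \left(5 + D\right) D = -4 + \left(5 + D\right) \left(12 + 4 D\right) D = -4 + D \left(5 + D\right) \left(12 + 4 D\right)$)
$T - g{\left(-218 \right)} = \frac{53579}{50240} - \left(-4 + 4 \left(-218\right)^{3} + 32 \left(-218\right)^{2} + 60 \left(-218\right)\right) = \frac{53579}{50240} - \left(-4 + 4 \left(-10360232\right) + 32 \cdot 47524 - 13080\right) = \frac{53579}{50240} - \left(-4 - 41440928 + 1520768 - 13080\right) = \frac{53579}{50240} - -39933244 = \frac{53579}{50240} + 39933244 = \frac{2006246232139}{50240}$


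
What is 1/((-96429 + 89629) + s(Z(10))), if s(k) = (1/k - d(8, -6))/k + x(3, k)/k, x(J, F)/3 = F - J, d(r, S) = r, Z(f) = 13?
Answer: -169/1148913 ≈ -0.00014710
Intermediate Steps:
x(J, F) = -3*J + 3*F (x(J, F) = 3*(F - J) = -3*J + 3*F)
s(k) = (-9 + 3*k)/k + (-8 + 1/k)/k (s(k) = (1/k - 1*8)/k + (-3*3 + 3*k)/k = (1/k - 8)/k + (-9 + 3*k)/k = (-8 + 1/k)/k + (-9 + 3*k)/k = (-9 + 3*k)/k + (-8 + 1/k)/k)
1/((-96429 + 89629) + s(Z(10))) = 1/((-96429 + 89629) + (3 + 13⁻² - 17/13)) = 1/(-6800 + (3 + 1/169 - 17*1/13)) = 1/(-6800 + (3 + 1/169 - 17/13)) = 1/(-6800 + 287/169) = 1/(-1148913/169) = -169/1148913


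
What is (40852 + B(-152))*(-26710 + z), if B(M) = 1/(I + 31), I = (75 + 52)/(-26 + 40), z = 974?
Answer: -589817287696/561 ≈ -1.0514e+9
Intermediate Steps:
I = 127/14 ≈ 9.0714
B(M) = 14/561 (B(M) = 1/(127/14 + 31) = 1/(561/14) = 14/561)
(40852 + B(-152))*(-26710 + z) = (40852 + 14/561)*(-26710 + 974) = (22917986/561)*(-25736) = -589817287696/561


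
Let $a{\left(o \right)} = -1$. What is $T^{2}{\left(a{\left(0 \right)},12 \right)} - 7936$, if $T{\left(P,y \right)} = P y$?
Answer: $-7792$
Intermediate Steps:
$T^{2}{\left(a{\left(0 \right)},12 \right)} - 7936 = \left(\left(-1\right) 12\right)^{2} - 7936 = \left(-12\right)^{2} - 7936 = 144 - 7936 = -7792$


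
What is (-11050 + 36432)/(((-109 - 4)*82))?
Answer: -12691/4633 ≈ -2.7393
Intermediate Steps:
(-11050 + 36432)/(((-109 - 4)*82)) = 25382/((-113*82)) = 25382/(-9266) = 25382*(-1/9266) = -12691/4633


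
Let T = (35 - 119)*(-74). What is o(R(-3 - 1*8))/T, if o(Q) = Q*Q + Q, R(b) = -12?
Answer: 11/518 ≈ 0.021236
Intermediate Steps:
o(Q) = Q + Q² (o(Q) = Q² + Q = Q + Q²)
T = 6216 (T = -84*(-74) = 6216)
o(R(-3 - 1*8))/T = -12*(1 - 12)/6216 = -12*(-11)*(1/6216) = 132*(1/6216) = 11/518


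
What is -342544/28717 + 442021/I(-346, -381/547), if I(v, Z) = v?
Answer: -12812037281/9936082 ≈ -1289.4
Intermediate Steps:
-342544/28717 + 442021/I(-346, -381/547) = -342544/28717 + 442021/(-346) = -342544*1/28717 + 442021*(-1/346) = -342544/28717 - 442021/346 = -12812037281/9936082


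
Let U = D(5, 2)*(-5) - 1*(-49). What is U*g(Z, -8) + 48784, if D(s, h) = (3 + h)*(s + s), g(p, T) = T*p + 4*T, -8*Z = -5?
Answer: 56221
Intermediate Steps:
Z = 5/8 (Z = -1/8*(-5) = 5/8 ≈ 0.62500)
g(p, T) = 4*T + T*p
D(s, h) = 2*s*(3 + h) (D(s, h) = (3 + h)*(2*s) = 2*s*(3 + h))
U = -201 (U = (2*5*(3 + 2))*(-5) - 1*(-49) = (2*5*5)*(-5) + 49 = 50*(-5) + 49 = -250 + 49 = -201)
U*g(Z, -8) + 48784 = -(-1608)*(4 + 5/8) + 48784 = -(-1608)*37/8 + 48784 = -201*(-37) + 48784 = 7437 + 48784 = 56221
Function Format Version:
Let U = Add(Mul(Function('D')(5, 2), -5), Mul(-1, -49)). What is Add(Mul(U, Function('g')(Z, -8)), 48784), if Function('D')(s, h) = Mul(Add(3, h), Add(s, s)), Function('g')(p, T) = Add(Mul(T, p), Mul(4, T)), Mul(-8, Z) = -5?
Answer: 56221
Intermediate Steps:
Z = Rational(5, 8) (Z = Mul(Rational(-1, 8), -5) = Rational(5, 8) ≈ 0.62500)
Function('g')(p, T) = Add(Mul(4, T), Mul(T, p))
Function('D')(s, h) = Mul(2, s, Add(3, h)) (Function('D')(s, h) = Mul(Add(3, h), Mul(2, s)) = Mul(2, s, Add(3, h)))
U = -201 (U = Add(Mul(Mul(2, 5, Add(3, 2)), -5), Mul(-1, -49)) = Add(Mul(Mul(2, 5, 5), -5), 49) = Add(Mul(50, -5), 49) = Add(-250, 49) = -201)
Add(Mul(U, Function('g')(Z, -8)), 48784) = Add(Mul(-201, Mul(-8, Add(4, Rational(5, 8)))), 48784) = Add(Mul(-201, Mul(-8, Rational(37, 8))), 48784) = Add(Mul(-201, -37), 48784) = Add(7437, 48784) = 56221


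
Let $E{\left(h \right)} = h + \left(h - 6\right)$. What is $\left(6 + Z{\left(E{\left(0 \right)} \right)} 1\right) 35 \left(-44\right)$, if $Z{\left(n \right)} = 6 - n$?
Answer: $-27720$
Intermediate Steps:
$E{\left(h \right)} = -6 + 2 h$ ($E{\left(h \right)} = h + \left(h - 6\right) = h + \left(-6 + h\right) = -6 + 2 h$)
$\left(6 + Z{\left(E{\left(0 \right)} \right)} 1\right) 35 \left(-44\right) = \left(6 + \left(6 - \left(-6 + 2 \cdot 0\right)\right) 1\right) 35 \left(-44\right) = \left(6 + \left(6 - \left(-6 + 0\right)\right) 1\right) 35 \left(-44\right) = \left(6 + \left(6 - -6\right) 1\right) 35 \left(-44\right) = \left(6 + \left(6 + 6\right) 1\right) 35 \left(-44\right) = \left(6 + 12 \cdot 1\right) 35 \left(-44\right) = \left(6 + 12\right) 35 \left(-44\right) = 18 \cdot 35 \left(-44\right) = 630 \left(-44\right) = -27720$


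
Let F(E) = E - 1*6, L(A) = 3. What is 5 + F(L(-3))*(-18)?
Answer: 59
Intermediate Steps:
F(E) = -6 + E (F(E) = E - 6 = -6 + E)
5 + F(L(-3))*(-18) = 5 + (-6 + 3)*(-18) = 5 - 3*(-18) = 5 + 54 = 59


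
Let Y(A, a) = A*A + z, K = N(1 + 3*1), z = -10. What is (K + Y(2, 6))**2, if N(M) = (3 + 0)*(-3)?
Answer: 225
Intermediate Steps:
N(M) = -9 (N(M) = 3*(-3) = -9)
K = -9
Y(A, a) = -10 + A**2 (Y(A, a) = A*A - 10 = A**2 - 10 = -10 + A**2)
(K + Y(2, 6))**2 = (-9 + (-10 + 2**2))**2 = (-9 + (-10 + 4))**2 = (-9 - 6)**2 = (-15)**2 = 225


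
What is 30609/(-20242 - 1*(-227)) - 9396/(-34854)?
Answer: -146464191/116267135 ≈ -1.2597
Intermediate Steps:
30609/(-20242 - 1*(-227)) - 9396/(-34854) = 30609/(-20242 + 227) - 9396*(-1/34854) = 30609/(-20015) + 1566/5809 = 30609*(-1/20015) + 1566/5809 = -30609/20015 + 1566/5809 = -146464191/116267135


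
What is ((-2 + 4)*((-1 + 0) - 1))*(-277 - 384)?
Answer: 2644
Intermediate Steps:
((-2 + 4)*((-1 + 0) - 1))*(-277 - 384) = (2*(-1 - 1))*(-661) = (2*(-2))*(-661) = -4*(-661) = 2644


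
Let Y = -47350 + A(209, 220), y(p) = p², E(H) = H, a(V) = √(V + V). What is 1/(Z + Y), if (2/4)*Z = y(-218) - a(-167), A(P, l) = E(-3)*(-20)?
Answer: 23879/1140413950 + I*√334/1140413950 ≈ 2.0939e-5 + 1.6025e-8*I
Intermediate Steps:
a(V) = √2*√V (a(V) = √(2*V) = √2*√V)
A(P, l) = 60 (A(P, l) = -3*(-20) = 60)
Z = 95048 - 2*I*√334 (Z = 2*((-218)² - √2*√(-167)) = 2*(47524 - √2*I*√167) = 2*(47524 - I*√334) = 95048 - 2*I*√334 ≈ 95048.0 - 36.551*I)
Y = -47290 (Y = -47350 + 60 = -47290)
1/(Z + Y) = 1/((95048 - 2*I*√334) - 47290) = 1/(47758 - 2*I*√334)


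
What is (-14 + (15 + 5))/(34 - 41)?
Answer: -6/7 ≈ -0.85714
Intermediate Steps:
(-14 + (15 + 5))/(34 - 41) = (-14 + 20)/(-7) = 6*(-⅐) = -6/7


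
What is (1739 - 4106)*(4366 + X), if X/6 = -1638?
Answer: 12928554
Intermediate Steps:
X = -9828 (X = 6*(-1638) = -9828)
(1739 - 4106)*(4366 + X) = (1739 - 4106)*(4366 - 9828) = -2367*(-5462) = 12928554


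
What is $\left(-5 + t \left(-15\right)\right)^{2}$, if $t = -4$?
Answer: $3025$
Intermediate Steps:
$\left(-5 + t \left(-15\right)\right)^{2} = \left(-5 - -60\right)^{2} = \left(-5 + 60\right)^{2} = 55^{2} = 3025$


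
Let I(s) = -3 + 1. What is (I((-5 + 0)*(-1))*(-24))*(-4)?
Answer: -192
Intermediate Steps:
I(s) = -2
(I((-5 + 0)*(-1))*(-24))*(-4) = -2*(-24)*(-4) = 48*(-4) = -192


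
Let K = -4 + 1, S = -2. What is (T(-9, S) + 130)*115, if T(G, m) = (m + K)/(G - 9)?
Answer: 269675/18 ≈ 14982.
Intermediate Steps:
K = -3
T(G, m) = (-3 + m)/(-9 + G) (T(G, m) = (m - 3)/(G - 9) = (-3 + m)/(-9 + G))
(T(-9, S) + 130)*115 = ((-3 - 2)/(-9 - 9) + 130)*115 = (-5/(-18) + 130)*115 = (-1/18*(-5) + 130)*115 = (5/18 + 130)*115 = (2345/18)*115 = 269675/18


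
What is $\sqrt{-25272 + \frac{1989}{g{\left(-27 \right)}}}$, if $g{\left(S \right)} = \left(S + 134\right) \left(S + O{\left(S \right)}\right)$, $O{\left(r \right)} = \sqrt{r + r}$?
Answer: $\frac{\sqrt{4173} \sqrt{\frac{624041 - 69336 i \sqrt{6}}{-9 + i \sqrt{6}}}}{107} \approx 0.0005487 - 158.97 i$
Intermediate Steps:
$O{\left(r \right)} = \sqrt{2} \sqrt{r}$ ($O{\left(r \right)} = \sqrt{2 r} = \sqrt{2} \sqrt{r}$)
$g{\left(S \right)} = \left(134 + S\right) \left(S + \sqrt{2} \sqrt{S}\right)$ ($g{\left(S \right)} = \left(S + 134\right) \left(S + \sqrt{2} \sqrt{S}\right) = \left(134 + S\right) \left(S + \sqrt{2} \sqrt{S}\right)$)
$\sqrt{-25272 + \frac{1989}{g{\left(-27 \right)}}} = \sqrt{-25272 + \frac{1989}{\left(-27\right)^{2} + 134 \left(-27\right) + \sqrt{2} \left(-27\right)^{\frac{3}{2}} + 134 \sqrt{2} \sqrt{-27}}} = \sqrt{-25272 + \frac{1989}{729 - 3618 + \sqrt{2} \left(- 81 i \sqrt{3}\right) + 134 \sqrt{2} \cdot 3 i \sqrt{3}}} = \sqrt{-25272 + \frac{1989}{729 - 3618 - 81 i \sqrt{6} + 402 i \sqrt{6}}} = \sqrt{-25272 + \frac{1989}{-2889 + 321 i \sqrt{6}}}$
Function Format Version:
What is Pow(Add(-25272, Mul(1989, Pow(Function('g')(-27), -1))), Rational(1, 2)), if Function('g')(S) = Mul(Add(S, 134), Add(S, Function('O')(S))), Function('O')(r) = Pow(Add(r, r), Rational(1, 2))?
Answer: Mul(Rational(1, 107), Pow(4173, Rational(1, 2)), Pow(Mul(Pow(Add(-9, Mul(I, Pow(6, Rational(1, 2)))), -1), Add(624041, Mul(-69336, I, Pow(6, Rational(1, 2))))), Rational(1, 2))) ≈ Add(0.00054870, Mul(-158.97, I))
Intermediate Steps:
Function('O')(r) = Mul(Pow(2, Rational(1, 2)), Pow(r, Rational(1, 2))) (Function('O')(r) = Pow(Mul(2, r), Rational(1, 2)) = Mul(Pow(2, Rational(1, 2)), Pow(r, Rational(1, 2))))
Function('g')(S) = Mul(Add(134, S), Add(S, Mul(Pow(2, Rational(1, 2)), Pow(S, Rational(1, 2))))) (Function('g')(S) = Mul(Add(S, 134), Add(S, Mul(Pow(2, Rational(1, 2)), Pow(S, Rational(1, 2))))) = Mul(Add(134, S), Add(S, Mul(Pow(2, Rational(1, 2)), Pow(S, Rational(1, 2))))))
Pow(Add(-25272, Mul(1989, Pow(Function('g')(-27), -1))), Rational(1, 2)) = Pow(Add(-25272, Mul(1989, Pow(Add(Pow(-27, 2), Mul(134, -27), Mul(Pow(2, Rational(1, 2)), Pow(-27, Rational(3, 2))), Mul(134, Pow(2, Rational(1, 2)), Pow(-27, Rational(1, 2)))), -1))), Rational(1, 2)) = Pow(Add(-25272, Mul(1989, Pow(Add(729, -3618, Mul(Pow(2, Rational(1, 2)), Mul(-81, I, Pow(3, Rational(1, 2)))), Mul(134, Pow(2, Rational(1, 2)), Mul(3, I, Pow(3, Rational(1, 2))))), -1))), Rational(1, 2)) = Pow(Add(-25272, Mul(1989, Pow(Add(729, -3618, Mul(-81, I, Pow(6, Rational(1, 2))), Mul(402, I, Pow(6, Rational(1, 2)))), -1))), Rational(1, 2)) = Pow(Add(-25272, Mul(1989, Pow(Add(-2889, Mul(321, I, Pow(6, Rational(1, 2)))), -1))), Rational(1, 2))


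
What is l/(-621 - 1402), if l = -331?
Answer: 331/2023 ≈ 0.16362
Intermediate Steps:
l/(-621 - 1402) = -331/(-621 - 1402) = -331/(-2023) = -1/2023*(-331) = 331/2023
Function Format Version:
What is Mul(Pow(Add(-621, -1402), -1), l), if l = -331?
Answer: Rational(331, 2023) ≈ 0.16362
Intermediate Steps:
Mul(Pow(Add(-621, -1402), -1), l) = Mul(Pow(Add(-621, -1402), -1), -331) = Mul(Pow(-2023, -1), -331) = Mul(Rational(-1, 2023), -331) = Rational(331, 2023)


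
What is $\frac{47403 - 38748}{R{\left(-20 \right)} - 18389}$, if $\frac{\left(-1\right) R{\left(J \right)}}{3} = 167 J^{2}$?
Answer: $- \frac{8655}{218789} \approx -0.039559$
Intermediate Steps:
$R{\left(J \right)} = - 501 J^{2}$ ($R{\left(J \right)} = - 3 \cdot 167 J^{2} = - 501 J^{2}$)
$\frac{47403 - 38748}{R{\left(-20 \right)} - 18389} = \frac{47403 - 38748}{- 501 \left(-20\right)^{2} - 18389} = \frac{8655}{\left(-501\right) 400 - 18389} = \frac{8655}{-200400 - 18389} = \frac{8655}{-218789} = 8655 \left(- \frac{1}{218789}\right) = - \frac{8655}{218789}$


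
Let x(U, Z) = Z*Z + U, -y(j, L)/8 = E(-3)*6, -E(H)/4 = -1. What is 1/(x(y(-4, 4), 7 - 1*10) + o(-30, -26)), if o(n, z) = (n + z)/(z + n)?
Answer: -1/182 ≈ -0.0054945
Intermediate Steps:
E(H) = 4 (E(H) = -4*(-1) = 4)
y(j, L) = -192 (y(j, L) = -32*6 = -8*24 = -192)
x(U, Z) = U + Z² (x(U, Z) = Z² + U = U + Z²)
o(n, z) = 1 (o(n, z) = (n + z)/(n + z) = 1)
1/(x(y(-4, 4), 7 - 1*10) + o(-30, -26)) = 1/((-192 + (7 - 1*10)²) + 1) = 1/((-192 + (7 - 10)²) + 1) = 1/((-192 + (-3)²) + 1) = 1/((-192 + 9) + 1) = 1/(-183 + 1) = 1/(-182) = -1/182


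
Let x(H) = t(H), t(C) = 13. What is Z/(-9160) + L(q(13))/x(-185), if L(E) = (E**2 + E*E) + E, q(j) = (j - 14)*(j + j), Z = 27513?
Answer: 906807/9160 ≈ 98.996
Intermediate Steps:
x(H) = 13
q(j) = 2*j*(-14 + j) (q(j) = (-14 + j)*(2*j) = 2*j*(-14 + j))
L(E) = E + 2*E**2 (L(E) = (E**2 + E**2) + E = 2*E**2 + E = E + 2*E**2)
Z/(-9160) + L(q(13))/x(-185) = 27513/(-9160) + ((2*13*(-14 + 13))*(1 + 2*(2*13*(-14 + 13))))/13 = 27513*(-1/9160) + ((2*13*(-1))*(1 + 2*(2*13*(-1))))*(1/13) = -27513/9160 - 26*(1 + 2*(-26))*(1/13) = -27513/9160 - 26*(1 - 52)*(1/13) = -27513/9160 - 26*(-51)*(1/13) = -27513/9160 + 1326*(1/13) = -27513/9160 + 102 = 906807/9160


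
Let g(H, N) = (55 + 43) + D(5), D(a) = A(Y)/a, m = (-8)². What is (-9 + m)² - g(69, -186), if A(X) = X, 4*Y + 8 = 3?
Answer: 11709/4 ≈ 2927.3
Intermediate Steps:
Y = -5/4 (Y = -2 + (¼)*3 = -2 + ¾ = -5/4 ≈ -1.2500)
m = 64
D(a) = -5/(4*a)
g(H, N) = 391/4 (g(H, N) = (55 + 43) - 5/4/5 = 98 - 5/4*⅕ = 98 - ¼ = 391/4)
(-9 + m)² - g(69, -186) = (-9 + 64)² - 1*391/4 = 55² - 391/4 = 3025 - 391/4 = 11709/4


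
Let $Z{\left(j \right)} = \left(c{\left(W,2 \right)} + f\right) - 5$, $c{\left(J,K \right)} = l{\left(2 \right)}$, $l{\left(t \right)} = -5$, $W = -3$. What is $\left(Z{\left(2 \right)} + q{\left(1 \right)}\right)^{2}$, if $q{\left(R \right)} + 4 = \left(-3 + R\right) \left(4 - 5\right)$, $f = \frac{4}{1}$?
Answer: $64$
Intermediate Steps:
$c{\left(J,K \right)} = -5$
$f = 4$ ($f = 4 \cdot 1 = 4$)
$q{\left(R \right)} = -1 - R$ ($q{\left(R \right)} = -4 + \left(-3 + R\right) \left(4 - 5\right) = -4 + \left(-3 + R\right) \left(-1\right) = -4 - \left(-3 + R\right) = -1 - R$)
$Z{\left(j \right)} = -6$ ($Z{\left(j \right)} = \left(-5 + 4\right) - 5 = -1 - 5 = -6$)
$\left(Z{\left(2 \right)} + q{\left(1 \right)}\right)^{2} = \left(-6 - 2\right)^{2} = \left(-8\right)^{2} = 64$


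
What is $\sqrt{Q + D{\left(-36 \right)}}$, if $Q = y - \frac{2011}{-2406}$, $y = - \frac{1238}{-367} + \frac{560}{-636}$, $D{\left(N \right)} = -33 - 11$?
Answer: $\frac{i \sqrt{9897408661304886}}{15599702} \approx 6.3774 i$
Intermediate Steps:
$D{\left(N \right)} = -44$
$y = \frac{145462}{58353}$ ($y = \left(-1238\right) \left(- \frac{1}{367}\right) + 560 \left(- \frac{1}{636}\right) = \frac{1238}{367} - \frac{140}{159} = \frac{145462}{58353} \approx 2.4928$)
$Q = \frac{51925495}{15599702}$ ($Q = \frac{145462}{58353} - \frac{2011}{-2406} = \frac{145462}{58353} - 2011 \left(- \frac{1}{2406}\right) = \frac{145462}{58353} - - \frac{2011}{2406} = \frac{145462}{58353} + \frac{2011}{2406} = \frac{51925495}{15599702} \approx 3.3286$)
$\sqrt{Q + D{\left(-36 \right)}} = \sqrt{\frac{51925495}{15599702} - 44} = \sqrt{- \frac{634461393}{15599702}} = \frac{i \sqrt{9897408661304886}}{15599702}$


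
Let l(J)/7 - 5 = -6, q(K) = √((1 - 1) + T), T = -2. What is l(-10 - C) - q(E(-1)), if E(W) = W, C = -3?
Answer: -7 - I*√2 ≈ -7.0 - 1.4142*I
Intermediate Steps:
q(K) = I*√2 (q(K) = √((1 - 1) - 2) = √(0 - 2) = √(-2) = I*√2)
l(J) = -7 (l(J) = 35 + 7*(-6) = 35 - 42 = -7)
l(-10 - C) - q(E(-1)) = -7 - I*√2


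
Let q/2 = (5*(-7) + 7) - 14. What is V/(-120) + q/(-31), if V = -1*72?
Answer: 513/155 ≈ 3.3097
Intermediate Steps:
q = -84 (q = 2*((5*(-7) + 7) - 14) = 2*((-35 + 7) - 14) = 2*(-28 - 14) = 2*(-42) = -84)
V = -72
V/(-120) + q/(-31) = -72/(-120) - 84/(-31) = -72*(-1/120) - 84*(-1/31) = 3/5 + 84/31 = 513/155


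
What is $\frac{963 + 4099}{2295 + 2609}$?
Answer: $\frac{2531}{2452} \approx 1.0322$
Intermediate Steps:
$\frac{963 + 4099}{2295 + 2609} = \frac{5062}{4904} = 5062 \cdot \frac{1}{4904} = \frac{2531}{2452}$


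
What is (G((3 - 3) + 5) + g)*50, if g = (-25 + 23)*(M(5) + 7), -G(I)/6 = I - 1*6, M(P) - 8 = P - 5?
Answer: -1200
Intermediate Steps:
M(P) = 3 + P (M(P) = 8 + (P - 5) = 8 + (-5 + P) = 3 + P)
G(I) = 36 - 6*I (G(I) = -6*(I - 1*6) = -6*(I - 6) = -6*(-6 + I) = 36 - 6*I)
g = -30 (g = (-25 + 23)*((3 + 5) + 7) = -2*(8 + 7) = -2*15 = -30)
(G((3 - 3) + 5) + g)*50 = ((36 - 6*((3 - 3) + 5)) - 30)*50 = ((36 - 6*(0 + 5)) - 30)*50 = ((36 - 6*5) - 30)*50 = ((36 - 30) - 30)*50 = (6 - 30)*50 = -24*50 = -1200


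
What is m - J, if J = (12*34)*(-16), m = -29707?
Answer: -23179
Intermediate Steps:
J = -6528 (J = 408*(-16) = -6528)
m - J = -29707 - 1*(-6528) = -29707 + 6528 = -23179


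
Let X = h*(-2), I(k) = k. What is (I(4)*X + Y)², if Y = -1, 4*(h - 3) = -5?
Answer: 225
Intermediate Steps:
h = 7/4 (h = 3 + (¼)*(-5) = 3 - 5/4 = 7/4 ≈ 1.7500)
X = -7/2 (X = (7/4)*(-2) = -7/2 ≈ -3.5000)
(I(4)*X + Y)² = (4*(-7/2) - 1)² = (-14 - 1)² = (-15)² = 225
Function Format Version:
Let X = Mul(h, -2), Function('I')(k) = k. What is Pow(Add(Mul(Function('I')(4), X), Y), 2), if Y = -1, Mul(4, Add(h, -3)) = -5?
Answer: 225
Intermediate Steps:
h = Rational(7, 4) (h = Add(3, Mul(Rational(1, 4), -5)) = Add(3, Rational(-5, 4)) = Rational(7, 4) ≈ 1.7500)
X = Rational(-7, 2) (X = Mul(Rational(7, 4), -2) = Rational(-7, 2) ≈ -3.5000)
Pow(Add(Mul(Function('I')(4), X), Y), 2) = Pow(Add(Mul(4, Rational(-7, 2)), -1), 2) = Pow(Add(-14, -1), 2) = Pow(-15, 2) = 225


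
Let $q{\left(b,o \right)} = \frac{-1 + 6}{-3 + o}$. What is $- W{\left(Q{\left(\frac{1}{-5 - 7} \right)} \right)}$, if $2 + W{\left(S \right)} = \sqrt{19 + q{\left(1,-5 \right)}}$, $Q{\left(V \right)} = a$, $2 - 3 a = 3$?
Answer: $2 - \frac{7 \sqrt{6}}{4} \approx -2.2866$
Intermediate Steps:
$q{\left(b,o \right)} = \frac{5}{-3 + o}$
$a = - \frac{1}{3}$ ($a = \frac{2}{3} - 1 = - \frac{1}{3} \approx -0.33333$)
$Q{\left(V \right)} = - \frac{1}{3}$
$W{\left(S \right)} = -2 + \frac{7 \sqrt{6}}{4}$ ($W{\left(S \right)} = -2 + \sqrt{19 + \frac{5}{-3 - 5}} = -2 + \sqrt{19 + \frac{5}{-8}} = -2 + \sqrt{19 + 5 \left(- \frac{1}{8}\right)} = -2 + \sqrt{19 - \frac{5}{8}} = -2 + \sqrt{\frac{147}{8}} = -2 + \frac{7 \sqrt{6}}{4}$)
$- W{\left(Q{\left(\frac{1}{-5 - 7} \right)} \right)} = - (-2 + \frac{7 \sqrt{6}}{4}) = 2 - \frac{7 \sqrt{6}}{4}$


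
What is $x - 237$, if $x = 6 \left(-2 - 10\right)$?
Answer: $-309$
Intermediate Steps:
$x = -72$ ($x = 6 \left(-12\right) = -72$)
$x - 237 = -72 - 237 = -309$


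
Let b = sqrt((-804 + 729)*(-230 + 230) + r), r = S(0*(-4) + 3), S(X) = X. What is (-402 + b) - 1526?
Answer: -1928 + sqrt(3) ≈ -1926.3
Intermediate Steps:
r = 3 (r = 0*(-4) + 3 = 0 + 3 = 3)
b = sqrt(3) (b = sqrt((-804 + 729)*(-230 + 230) + 3) = sqrt(-75*0 + 3) = sqrt(0 + 3) = sqrt(3) ≈ 1.7320)
(-402 + b) - 1526 = (-402 + sqrt(3)) - 1526 = -1928 + sqrt(3)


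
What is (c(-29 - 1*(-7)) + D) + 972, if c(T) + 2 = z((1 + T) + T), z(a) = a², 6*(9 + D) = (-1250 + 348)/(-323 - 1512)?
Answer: 15469501/5505 ≈ 2810.1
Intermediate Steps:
D = -49094/5505 (D = -9 + ((-1250 + 348)/(-323 - 1512))/6 = -9 + (-902/(-1835))/6 = -9 + (-902*(-1/1835))/6 = -9 + (⅙)*(902/1835) = -9 + 451/5505 = -49094/5505 ≈ -8.9181)
c(T) = -2 + (1 + 2*T)² (c(T) = -2 + ((1 + T) + T)² = -2 + (1 + 2*T)²)
(c(-29 - 1*(-7)) + D) + 972 = ((-2 + (1 + 2*(-29 - 1*(-7)))²) - 49094/5505) + 972 = ((-2 + (1 + 2*(-29 + 7))²) - 49094/5505) + 972 = ((-2 + (1 + 2*(-22))²) - 49094/5505) + 972 = ((-2 + (1 - 44)²) - 49094/5505) + 972 = ((-2 + (-43)²) - 49094/5505) + 972 = ((-2 + 1849) - 49094/5505) + 972 = (1847 - 49094/5505) + 972 = 10118641/5505 + 972 = 15469501/5505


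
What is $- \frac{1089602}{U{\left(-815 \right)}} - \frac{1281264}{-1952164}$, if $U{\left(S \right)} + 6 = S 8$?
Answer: $\frac{266930415949}{1592477783} \approx 167.62$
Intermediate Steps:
$U{\left(S \right)} = -6 + 8 S$ ($U{\left(S \right)} = -6 + S 8 = -6 + 8 S$)
$- \frac{1089602}{U{\left(-815 \right)}} - \frac{1281264}{-1952164} = - \frac{1089602}{-6 + 8 \left(-815\right)} - \frac{1281264}{-1952164} = - \frac{1089602}{-6 - 6520} - - \frac{320316}{488041} = - \frac{1089602}{-6526} + \frac{320316}{488041} = \left(-1089602\right) \left(- \frac{1}{6526}\right) + \frac{320316}{488041} = \frac{544801}{3263} + \frac{320316}{488041} = \frac{266930415949}{1592477783}$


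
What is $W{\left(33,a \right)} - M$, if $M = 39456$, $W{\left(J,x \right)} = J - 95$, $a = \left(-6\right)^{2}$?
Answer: $-39518$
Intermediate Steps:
$a = 36$
$W{\left(J,x \right)} = -95 + J$ ($W{\left(J,x \right)} = J - 95 = -95 + J$)
$W{\left(33,a \right)} - M = \left(-95 + 33\right) - 39456 = -62 - 39456 = -39518$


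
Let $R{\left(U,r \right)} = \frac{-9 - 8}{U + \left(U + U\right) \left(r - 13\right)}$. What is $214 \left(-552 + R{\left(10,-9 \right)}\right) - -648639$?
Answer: $\frac{114061684}{215} \approx 5.3052 \cdot 10^{5}$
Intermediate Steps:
$R{\left(U,r \right)} = - \frac{17}{U + 2 U \left(-13 + r\right)}$
$214 \left(-552 + R{\left(10,-9 \right)}\right) - -648639 = 214 \left(-552 - \frac{17}{10 \left(-25 + 2 \left(-9\right)\right)}\right) - -648639 = 214 \left(-552 - \frac{17}{10 \left(-25 - 18\right)}\right) + 648639 = 214 \left(-552 - \frac{17}{10 \left(-43\right)}\right) + 648639 = 214 \left(-552 - \frac{17}{10} \left(- \frac{1}{43}\right)\right) + 648639 = 214 \left(-552 + \frac{17}{430}\right) + 648639 = 214 \left(- \frac{237343}{430}\right) + 648639 = - \frac{25395701}{215} + 648639 = \frac{114061684}{215}$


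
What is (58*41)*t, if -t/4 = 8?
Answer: -76096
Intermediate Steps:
t = -32 (t = -4*8 = -32)
(58*41)*t = (58*41)*(-32) = 2378*(-32) = -76096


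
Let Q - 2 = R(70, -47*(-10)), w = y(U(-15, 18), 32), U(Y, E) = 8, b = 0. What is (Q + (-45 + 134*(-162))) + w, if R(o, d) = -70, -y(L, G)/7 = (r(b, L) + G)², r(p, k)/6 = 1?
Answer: -31929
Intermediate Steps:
r(p, k) = 6 (r(p, k) = 6*1 = 6)
y(L, G) = -7*(6 + G)²
w = -10108 (w = -7*(6 + 32)² = -7*38² = -7*1444 = -10108)
Q = -68 (Q = 2 - 70 = -68)
(Q + (-45 + 134*(-162))) + w = (-68 + (-45 + 134*(-162))) - 10108 = (-68 + (-45 - 21708)) - 10108 = (-68 - 21753) - 10108 = -21821 - 10108 = -31929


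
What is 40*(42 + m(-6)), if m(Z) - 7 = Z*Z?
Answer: 3400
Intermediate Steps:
m(Z) = 7 + Z² (m(Z) = 7 + Z*Z = 7 + Z²)
40*(42 + m(-6)) = 40*(42 + (7 + (-6)²)) = 40*(42 + (7 + 36)) = 40*(42 + 43) = 40*85 = 3400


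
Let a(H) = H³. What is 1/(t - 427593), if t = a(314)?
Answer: 1/30531551 ≈ 3.2753e-8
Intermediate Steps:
t = 30959144 (t = 314³ = 30959144)
1/(t - 427593) = 1/(30959144 - 427593) = 1/30531551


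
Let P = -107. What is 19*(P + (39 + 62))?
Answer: -114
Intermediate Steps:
19*(P + (39 + 62)) = 19*(-107 + (39 + 62)) = 19*(-107 + 101) = 19*(-6) = -114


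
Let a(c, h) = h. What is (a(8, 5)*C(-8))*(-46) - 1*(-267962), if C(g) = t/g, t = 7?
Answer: 1072653/4 ≈ 2.6816e+5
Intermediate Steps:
C(g) = 7/g
(a(8, 5)*C(-8))*(-46) - 1*(-267962) = (5*(7/(-8)))*(-46) - 1*(-267962) = (5*(7*(-1/8)))*(-46) + 267962 = (5*(-7/8))*(-46) + 267962 = -35/8*(-46) + 267962 = 805/4 + 267962 = 1072653/4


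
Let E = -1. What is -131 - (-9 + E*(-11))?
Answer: -133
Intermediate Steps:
-131 - (-9 + E*(-11)) = -131 - (-9 - 1*(-11)) = -131 - (-9 + 11) = -131 - 1*2 = -131 - 2 = -133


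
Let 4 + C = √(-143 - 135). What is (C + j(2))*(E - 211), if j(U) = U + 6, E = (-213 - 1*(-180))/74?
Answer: -31294/37 - 15647*I*√278/74 ≈ -845.78 - 3525.5*I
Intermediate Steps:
C = -4 + I*√278 (C = -4 + √(-143 - 135) = -4 + √(-278) = -4 + I*√278 ≈ -4.0 + 16.673*I)
E = -33/74 (E = (-213 + 180)*(1/74) = -33*1/74 = -33/74 ≈ -0.44595)
j(U) = 6 + U
(C + j(2))*(E - 211) = ((-4 + I*√278) + (6 + 2))*(-33/74 - 211) = ((-4 + I*√278) + 8)*(-15647/74) = (4 + I*√278)*(-15647/74) = -31294/37 - 15647*I*√278/74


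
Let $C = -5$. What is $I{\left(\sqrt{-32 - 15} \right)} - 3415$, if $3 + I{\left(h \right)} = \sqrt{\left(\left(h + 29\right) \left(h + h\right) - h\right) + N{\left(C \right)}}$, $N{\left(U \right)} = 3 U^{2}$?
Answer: $-3418 + \sqrt{-19 + 57 i \sqrt{47}} \approx -3404.4 + 14.322 i$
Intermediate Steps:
$I{\left(h \right)} = -3 + \sqrt{75 - h + 2 h \left(29 + h\right)}$ ($I{\left(h \right)} = -3 + \sqrt{\left(\left(h + 29\right) \left(h + h\right) - h\right) + 3 \left(-5\right)^{2}} = -3 + \sqrt{\left(\left(29 + h\right) 2 h - h\right) + 3 \cdot 25} = -3 + \sqrt{\left(2 h \left(29 + h\right) - h\right) + 75} = -3 + \sqrt{\left(- h + 2 h \left(29 + h\right)\right) + 75} = -3 + \sqrt{75 - h + 2 h \left(29 + h\right)}$)
$I{\left(\sqrt{-32 - 15} \right)} - 3415 = \left(-3 + \sqrt{75 + 2 \left(\sqrt{-32 - 15}\right)^{2} + 57 \sqrt{-32 - 15}}\right) - 3415 = \left(-3 + \sqrt{75 + 2 \left(\sqrt{-47}\right)^{2} + 57 \sqrt{-47}}\right) - 3415 = \left(-3 + \sqrt{75 + 2 \left(i \sqrt{47}\right)^{2} + 57 i \sqrt{47}}\right) - 3415 = \left(-3 + \sqrt{75 + 2 \left(-47\right) + 57 i \sqrt{47}}\right) - 3415 = \left(-3 + \sqrt{75 - 94 + 57 i \sqrt{47}}\right) - 3415 = \left(-3 + \sqrt{-19 + 57 i \sqrt{47}}\right) - 3415 = -3418 + \sqrt{-19 + 57 i \sqrt{47}}$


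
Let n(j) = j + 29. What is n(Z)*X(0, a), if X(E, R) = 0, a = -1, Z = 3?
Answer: 0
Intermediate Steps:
n(j) = 29 + j
n(Z)*X(0, a) = (29 + 3)*0 = 32*0 = 0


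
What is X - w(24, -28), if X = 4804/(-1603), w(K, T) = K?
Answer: -43276/1603 ≈ -26.997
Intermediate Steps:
X = -4804/1603 (X = 4804*(-1/1603) = -4804/1603 ≈ -2.9969)
X - w(24, -28) = -4804/1603 - 1*24 = -4804/1603 - 24 = -43276/1603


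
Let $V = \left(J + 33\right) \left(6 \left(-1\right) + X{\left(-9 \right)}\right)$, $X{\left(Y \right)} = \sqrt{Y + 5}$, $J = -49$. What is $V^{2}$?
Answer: $8192 - 6144 i \approx 8192.0 - 6144.0 i$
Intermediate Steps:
$X{\left(Y \right)} = \sqrt{5 + Y}$
$V = 96 - 32 i$ ($V = \left(-49 + 33\right) \left(6 \left(-1\right) + \sqrt{5 - 9}\right) = - 16 \left(-6 + \sqrt{-4}\right) = - 16 \left(-6 + 2 i\right) = 96 - 32 i \approx 96.0 - 32.0 i$)
$V^{2} = \left(96 - 32 i\right)^{2}$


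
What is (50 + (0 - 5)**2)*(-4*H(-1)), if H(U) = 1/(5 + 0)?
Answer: -60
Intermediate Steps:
H(U) = 1/5
(50 + (0 - 5)**2)*(-4*H(-1)) = (50 + (0 - 5)**2)*(-4*1/5) = (50 + (-5)**2)*(-4/5) = (50 + 25)*(-4/5) = 75*(-4/5) = -60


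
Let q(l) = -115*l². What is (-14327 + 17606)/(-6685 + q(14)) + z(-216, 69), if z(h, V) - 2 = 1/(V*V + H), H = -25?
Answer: 261319081/138409600 ≈ 1.8880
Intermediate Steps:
z(h, V) = 2 + 1/(-25 + V²) (z(h, V) = 2 + 1/(V*V - 25) = 2 + 1/(V² - 25) = 2 + 1/(-25 + V²))
(-14327 + 17606)/(-6685 + q(14)) + z(-216, 69) = (-14327 + 17606)/(-6685 - 115*14²) + (-49 + 2*69²)/(-25 + 69²) = 3279/(-6685 - 115*196) + (-49 + 2*4761)/(-25 + 4761) = 3279/(-6685 - 22540) + (-49 + 9522)/4736 = 3279/(-29225) + (1/4736)*9473 = 3279*(-1/29225) + 9473/4736 = -3279/29225 + 9473/4736 = 261319081/138409600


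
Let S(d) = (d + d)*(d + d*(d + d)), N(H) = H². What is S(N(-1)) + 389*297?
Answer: 115539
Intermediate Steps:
S(d) = 2*d*(d + 2*d²) (S(d) = (2*d)*(d + d*(2*d)) = (2*d)*(d + 2*d²) = 2*d*(d + 2*d²))
S(N(-1)) + 389*297 = ((-1)²)²*(2 + 4*(-1)²) + 389*297 = 1²*(2 + 4*1) + 115533 = 1*(2 + 4) + 115533 = 1*6 + 115533 = 6 + 115533 = 115539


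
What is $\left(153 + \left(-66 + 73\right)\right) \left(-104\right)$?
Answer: $-16640$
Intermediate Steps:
$\left(153 + \left(-66 + 73\right)\right) \left(-104\right) = \left(153 + 7\right) \left(-104\right) = 160 \left(-104\right) = -16640$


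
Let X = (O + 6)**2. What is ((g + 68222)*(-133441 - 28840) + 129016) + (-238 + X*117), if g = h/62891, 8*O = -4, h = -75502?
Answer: -2785016553256521/251564 ≈ -1.1071e+10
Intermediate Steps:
O = -1/2 (O = (1/8)*(-4) = -1/2 ≈ -0.50000)
g = -75502/62891 ≈ -1.2005
X = 121/4 (X = (-1/2 + 6)**2 = (11/2)**2 = 121/4 ≈ 30.250)
((g + 68222)*(-133441 - 28840) + 129016) + (-238 + X*117) = ((-75502/62891 + 68222)*(-133441 - 28840) + 129016) + (-238 + (121/4)*117) = ((4290474300/62891)*(-162281) + 129016) + (-238 + 14157/4) = (-696262459878300/62891 + 129016) + 13205/4 = -696254345933044/62891 + 13205/4 = -2785016553256521/251564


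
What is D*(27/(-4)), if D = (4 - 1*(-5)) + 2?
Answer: -297/4 ≈ -74.250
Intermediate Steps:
D = 11 (D = (4 + 5) + 2 = 9 + 2 = 11)
D*(27/(-4)) = 11*(27/(-4)) = 11*(27*(-1/4)) = 11*(-27/4) = -297/4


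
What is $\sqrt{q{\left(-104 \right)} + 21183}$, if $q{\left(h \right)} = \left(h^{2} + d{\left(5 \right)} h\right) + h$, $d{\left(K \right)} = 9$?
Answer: $\sqrt{30959} \approx 175.95$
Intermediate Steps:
$q{\left(h \right)} = h^{2} + 10 h$ ($q{\left(h \right)} = \left(h^{2} + 9 h\right) + h = h^{2} + 10 h$)
$\sqrt{q{\left(-104 \right)} + 21183} = \sqrt{- 104 \left(10 - 104\right) + 21183} = \sqrt{\left(-104\right) \left(-94\right) + 21183} = \sqrt{9776 + 21183} = \sqrt{30959}$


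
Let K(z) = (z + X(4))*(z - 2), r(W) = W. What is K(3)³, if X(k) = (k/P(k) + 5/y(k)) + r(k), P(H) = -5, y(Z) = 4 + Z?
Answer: 20346417/64000 ≈ 317.91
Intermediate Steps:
X(k) = 5/(4 + k) + 4*k/5 (X(k) = (k/(-5) + 5/(4 + k)) + k = (k*(-⅕) + 5/(4 + k)) + k = (-k/5 + 5/(4 + k)) + k = (5/(4 + k) - k/5) + k = 5/(4 + k) + 4*k/5)
K(z) = (-2 + z)*(153/40 + z) (K(z) = (z + (25 + 4*4*(4 + 4))/(5*(4 + 4)))*(z - 2) = (z + (⅕)*(25 + 4*4*8)/8)*(-2 + z) = (z + (⅕)*(⅛)*(25 + 128))*(-2 + z) = (z + (⅕)*(⅛)*153)*(-2 + z) = (z + 153/40)*(-2 + z) = (153/40 + z)*(-2 + z) = (-2 + z)*(153/40 + z))
K(3)³ = (-153/20 + 3² + (73/40)*3)³ = (-153/20 + 9 + 219/40)³ = (273/40)³ = 20346417/64000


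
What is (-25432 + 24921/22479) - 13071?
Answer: -288494672/7493 ≈ -38502.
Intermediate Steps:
(-25432 + 24921/22479) - 13071 = (-25432 + 24921*(1/22479)) - 13071 = (-25432 + 8307/7493) - 13071 = -190553669/7493 - 13071 = -288494672/7493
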